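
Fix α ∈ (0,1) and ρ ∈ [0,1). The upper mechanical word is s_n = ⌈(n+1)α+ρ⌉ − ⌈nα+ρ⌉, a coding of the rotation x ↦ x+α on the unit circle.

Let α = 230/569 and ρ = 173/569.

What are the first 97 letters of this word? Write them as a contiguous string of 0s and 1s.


n=0: ⌈(1·230+173)/569⌉ − ⌈(0·230+173)/569⌉ = ⌈403/569⌉ − ⌈173/569⌉ = 1 − 1 = 0
n=1: ⌈(2·230+173)/569⌉ − ⌈(1·230+173)/569⌉ = ⌈633/569⌉ − ⌈403/569⌉ = 2 − 1 = 1
n=2: ⌈(3·230+173)/569⌉ − ⌈(2·230+173)/569⌉ = ⌈863/569⌉ − ⌈633/569⌉ = 2 − 2 = 0
n=3: ⌈(4·230+173)/569⌉ − ⌈(3·230+173)/569⌉ = ⌈1093/569⌉ − ⌈863/569⌉ = 2 − 2 = 0
n=4: ⌈(5·230+173)/569⌉ − ⌈(4·230+173)/569⌉ = ⌈1323/569⌉ − ⌈1093/569⌉ = 3 − 2 = 1
n=5: ⌈(6·230+173)/569⌉ − ⌈(5·230+173)/569⌉ = ⌈1553/569⌉ − ⌈1323/569⌉ = 3 − 3 = 0
n=6: ⌈(7·230+173)/569⌉ − ⌈(6·230+173)/569⌉ = ⌈1783/569⌉ − ⌈1553/569⌉ = 4 − 3 = 1
n=7: ⌈(8·230+173)/569⌉ − ⌈(7·230+173)/569⌉ = ⌈2013/569⌉ − ⌈1783/569⌉ = 4 − 4 = 0
n=8: ⌈(9·230+173)/569⌉ − ⌈(8·230+173)/569⌉ = ⌈2243/569⌉ − ⌈2013/569⌉ = 4 − 4 = 0
n=9: ⌈(10·230+173)/569⌉ − ⌈(9·230+173)/569⌉ = ⌈2473/569⌉ − ⌈2243/569⌉ = 5 − 4 = 1
n=10: ⌈(11·230+173)/569⌉ − ⌈(10·230+173)/569⌉ = ⌈2703/569⌉ − ⌈2473/569⌉ = 5 − 5 = 0
n=11: ⌈(12·230+173)/569⌉ − ⌈(11·230+173)/569⌉ = ⌈2933/569⌉ − ⌈2703/569⌉ = 6 − 5 = 1
n=12: ⌈(13·230+173)/569⌉ − ⌈(12·230+173)/569⌉ = ⌈3163/569⌉ − ⌈2933/569⌉ = 6 − 6 = 0
n=13: ⌈(14·230+173)/569⌉ − ⌈(13·230+173)/569⌉ = ⌈3393/569⌉ − ⌈3163/569⌉ = 6 − 6 = 0
n=14: ⌈(15·230+173)/569⌉ − ⌈(14·230+173)/569⌉ = ⌈3623/569⌉ − ⌈3393/569⌉ = 7 − 6 = 1
n=15: ⌈(16·230+173)/569⌉ − ⌈(15·230+173)/569⌉ = ⌈3853/569⌉ − ⌈3623/569⌉ = 7 − 7 = 0
n=16: ⌈(17·230+173)/569⌉ − ⌈(16·230+173)/569⌉ = ⌈4083/569⌉ − ⌈3853/569⌉ = 8 − 7 = 1
n=17: ⌈(18·230+173)/569⌉ − ⌈(17·230+173)/569⌉ = ⌈4313/569⌉ − ⌈4083/569⌉ = 8 − 8 = 0
n=18: ⌈(19·230+173)/569⌉ − ⌈(18·230+173)/569⌉ = ⌈4543/569⌉ − ⌈4313/569⌉ = 8 − 8 = 0
n=19: ⌈(20·230+173)/569⌉ − ⌈(19·230+173)/569⌉ = ⌈4773/569⌉ − ⌈4543/569⌉ = 9 − 8 = 1
n=20: ⌈(21·230+173)/569⌉ − ⌈(20·230+173)/569⌉ = ⌈5003/569⌉ − ⌈4773/569⌉ = 9 − 9 = 0
n=21: ⌈(22·230+173)/569⌉ − ⌈(21·230+173)/569⌉ = ⌈5233/569⌉ − ⌈5003/569⌉ = 10 − 9 = 1
n=22: ⌈(23·230+173)/569⌉ − ⌈(22·230+173)/569⌉ = ⌈5463/569⌉ − ⌈5233/569⌉ = 10 − 10 = 0
n=23: ⌈(24·230+173)/569⌉ − ⌈(23·230+173)/569⌉ = ⌈5693/569⌉ − ⌈5463/569⌉ = 11 − 10 = 1
n=24: ⌈(25·230+173)/569⌉ − ⌈(24·230+173)/569⌉ = ⌈5923/569⌉ − ⌈5693/569⌉ = 11 − 11 = 0
n=25: ⌈(26·230+173)/569⌉ − ⌈(25·230+173)/569⌉ = ⌈6153/569⌉ − ⌈5923/569⌉ = 11 − 11 = 0
n=26: ⌈(27·230+173)/569⌉ − ⌈(26·230+173)/569⌉ = ⌈6383/569⌉ − ⌈6153/569⌉ = 12 − 11 = 1
n=27: ⌈(28·230+173)/569⌉ − ⌈(27·230+173)/569⌉ = ⌈6613/569⌉ − ⌈6383/569⌉ = 12 − 12 = 0
n=28: ⌈(29·230+173)/569⌉ − ⌈(28·230+173)/569⌉ = ⌈6843/569⌉ − ⌈6613/569⌉ = 13 − 12 = 1
n=29: ⌈(30·230+173)/569⌉ − ⌈(29·230+173)/569⌉ = ⌈7073/569⌉ − ⌈6843/569⌉ = 13 − 13 = 0
n=30: ⌈(31·230+173)/569⌉ − ⌈(30·230+173)/569⌉ = ⌈7303/569⌉ − ⌈7073/569⌉ = 13 − 13 = 0
n=31: ⌈(32·230+173)/569⌉ − ⌈(31·230+173)/569⌉ = ⌈7533/569⌉ − ⌈7303/569⌉ = 14 − 13 = 1
n=32: ⌈(33·230+173)/569⌉ − ⌈(32·230+173)/569⌉ = ⌈7763/569⌉ − ⌈7533/569⌉ = 14 − 14 = 0
n=33: ⌈(34·230+173)/569⌉ − ⌈(33·230+173)/569⌉ = ⌈7993/569⌉ − ⌈7763/569⌉ = 15 − 14 = 1
n=34: ⌈(35·230+173)/569⌉ − ⌈(34·230+173)/569⌉ = ⌈8223/569⌉ − ⌈7993/569⌉ = 15 − 15 = 0
n=35: ⌈(36·230+173)/569⌉ − ⌈(35·230+173)/569⌉ = ⌈8453/569⌉ − ⌈8223/569⌉ = 15 − 15 = 0
n=36: ⌈(37·230+173)/569⌉ − ⌈(36·230+173)/569⌉ = ⌈8683/569⌉ − ⌈8453/569⌉ = 16 − 15 = 1
n=37: ⌈(38·230+173)/569⌉ − ⌈(37·230+173)/569⌉ = ⌈8913/569⌉ − ⌈8683/569⌉ = 16 − 16 = 0
n=38: ⌈(39·230+173)/569⌉ − ⌈(38·230+173)/569⌉ = ⌈9143/569⌉ − ⌈8913/569⌉ = 17 − 16 = 1
n=39: ⌈(40·230+173)/569⌉ − ⌈(39·230+173)/569⌉ = ⌈9373/569⌉ − ⌈9143/569⌉ = 17 − 17 = 0
n=40: ⌈(41·230+173)/569⌉ − ⌈(40·230+173)/569⌉ = ⌈9603/569⌉ − ⌈9373/569⌉ = 17 − 17 = 0
n=41: ⌈(42·230+173)/569⌉ − ⌈(41·230+173)/569⌉ = ⌈9833/569⌉ − ⌈9603/569⌉ = 18 − 17 = 1
n=42: ⌈(43·230+173)/569⌉ − ⌈(42·230+173)/569⌉ = ⌈10063/569⌉ − ⌈9833/569⌉ = 18 − 18 = 0
n=43: ⌈(44·230+173)/569⌉ − ⌈(43·230+173)/569⌉ = ⌈10293/569⌉ − ⌈10063/569⌉ = 19 − 18 = 1
n=44: ⌈(45·230+173)/569⌉ − ⌈(44·230+173)/569⌉ = ⌈10523/569⌉ − ⌈10293/569⌉ = 19 − 19 = 0
n=45: ⌈(46·230+173)/569⌉ − ⌈(45·230+173)/569⌉ = ⌈10753/569⌉ − ⌈10523/569⌉ = 19 − 19 = 0
n=46: ⌈(47·230+173)/569⌉ − ⌈(46·230+173)/569⌉ = ⌈10983/569⌉ − ⌈10753/569⌉ = 20 − 19 = 1
n=47: ⌈(48·230+173)/569⌉ − ⌈(47·230+173)/569⌉ = ⌈11213/569⌉ − ⌈10983/569⌉ = 20 − 20 = 0
n=48: ⌈(49·230+173)/569⌉ − ⌈(48·230+173)/569⌉ = ⌈11443/569⌉ − ⌈11213/569⌉ = 21 − 20 = 1
n=49: ⌈(50·230+173)/569⌉ − ⌈(49·230+173)/569⌉ = ⌈11673/569⌉ − ⌈11443/569⌉ = 21 − 21 = 0
n=50: ⌈(51·230+173)/569⌉ − ⌈(50·230+173)/569⌉ = ⌈11903/569⌉ − ⌈11673/569⌉ = 21 − 21 = 0
n=51: ⌈(52·230+173)/569⌉ − ⌈(51·230+173)/569⌉ = ⌈12133/569⌉ − ⌈11903/569⌉ = 22 − 21 = 1
n=52: ⌈(53·230+173)/569⌉ − ⌈(52·230+173)/569⌉ = ⌈12363/569⌉ − ⌈12133/569⌉ = 22 − 22 = 0
n=53: ⌈(54·230+173)/569⌉ − ⌈(53·230+173)/569⌉ = ⌈12593/569⌉ − ⌈12363/569⌉ = 23 − 22 = 1
n=54: ⌈(55·230+173)/569⌉ − ⌈(54·230+173)/569⌉ = ⌈12823/569⌉ − ⌈12593/569⌉ = 23 − 23 = 0
n=55: ⌈(56·230+173)/569⌉ − ⌈(55·230+173)/569⌉ = ⌈13053/569⌉ − ⌈12823/569⌉ = 23 − 23 = 0
n=56: ⌈(57·230+173)/569⌉ − ⌈(56·230+173)/569⌉ = ⌈13283/569⌉ − ⌈13053/569⌉ = 24 − 23 = 1
n=57: ⌈(58·230+173)/569⌉ − ⌈(57·230+173)/569⌉ = ⌈13513/569⌉ − ⌈13283/569⌉ = 24 − 24 = 0
n=58: ⌈(59·230+173)/569⌉ − ⌈(58·230+173)/569⌉ = ⌈13743/569⌉ − ⌈13513/569⌉ = 25 − 24 = 1
n=59: ⌈(60·230+173)/569⌉ − ⌈(59·230+173)/569⌉ = ⌈13973/569⌉ − ⌈13743/569⌉ = 25 − 25 = 0
n=60: ⌈(61·230+173)/569⌉ − ⌈(60·230+173)/569⌉ = ⌈14203/569⌉ − ⌈13973/569⌉ = 25 − 25 = 0
n=61: ⌈(62·230+173)/569⌉ − ⌈(61·230+173)/569⌉ = ⌈14433/569⌉ − ⌈14203/569⌉ = 26 − 25 = 1
n=62: ⌈(63·230+173)/569⌉ − ⌈(62·230+173)/569⌉ = ⌈14663/569⌉ − ⌈14433/569⌉ = 26 − 26 = 0
n=63: ⌈(64·230+173)/569⌉ − ⌈(63·230+173)/569⌉ = ⌈14893/569⌉ − ⌈14663/569⌉ = 27 − 26 = 1
n=64: ⌈(65·230+173)/569⌉ − ⌈(64·230+173)/569⌉ = ⌈15123/569⌉ − ⌈14893/569⌉ = 27 − 27 = 0
n=65: ⌈(66·230+173)/569⌉ − ⌈(65·230+173)/569⌉ = ⌈15353/569⌉ − ⌈15123/569⌉ = 27 − 27 = 0
n=66: ⌈(67·230+173)/569⌉ − ⌈(66·230+173)/569⌉ = ⌈15583/569⌉ − ⌈15353/569⌉ = 28 − 27 = 1
n=67: ⌈(68·230+173)/569⌉ − ⌈(67·230+173)/569⌉ = ⌈15813/569⌉ − ⌈15583/569⌉ = 28 − 28 = 0
n=68: ⌈(69·230+173)/569⌉ − ⌈(68·230+173)/569⌉ = ⌈16043/569⌉ − ⌈15813/569⌉ = 29 − 28 = 1
n=69: ⌈(70·230+173)/569⌉ − ⌈(69·230+173)/569⌉ = ⌈16273/569⌉ − ⌈16043/569⌉ = 29 − 29 = 0
n=70: ⌈(71·230+173)/569⌉ − ⌈(70·230+173)/569⌉ = ⌈16503/569⌉ − ⌈16273/569⌉ = 30 − 29 = 1
n=71: ⌈(72·230+173)/569⌉ − ⌈(71·230+173)/569⌉ = ⌈16733/569⌉ − ⌈16503/569⌉ = 30 − 30 = 0
n=72: ⌈(73·230+173)/569⌉ − ⌈(72·230+173)/569⌉ = ⌈16963/569⌉ − ⌈16733/569⌉ = 30 − 30 = 0
n=73: ⌈(74·230+173)/569⌉ − ⌈(73·230+173)/569⌉ = ⌈17193/569⌉ − ⌈16963/569⌉ = 31 − 30 = 1
n=74: ⌈(75·230+173)/569⌉ − ⌈(74·230+173)/569⌉ = ⌈17423/569⌉ − ⌈17193/569⌉ = 31 − 31 = 0
n=75: ⌈(76·230+173)/569⌉ − ⌈(75·230+173)/569⌉ = ⌈17653/569⌉ − ⌈17423/569⌉ = 32 − 31 = 1
n=76: ⌈(77·230+173)/569⌉ − ⌈(76·230+173)/569⌉ = ⌈17883/569⌉ − ⌈17653/569⌉ = 32 − 32 = 0
n=77: ⌈(78·230+173)/569⌉ − ⌈(77·230+173)/569⌉ = ⌈18113/569⌉ − ⌈17883/569⌉ = 32 − 32 = 0
n=78: ⌈(79·230+173)/569⌉ − ⌈(78·230+173)/569⌉ = ⌈18343/569⌉ − ⌈18113/569⌉ = 33 − 32 = 1
n=79: ⌈(80·230+173)/569⌉ − ⌈(79·230+173)/569⌉ = ⌈18573/569⌉ − ⌈18343/569⌉ = 33 − 33 = 0
n=80: ⌈(81·230+173)/569⌉ − ⌈(80·230+173)/569⌉ = ⌈18803/569⌉ − ⌈18573/569⌉ = 34 − 33 = 1
n=81: ⌈(82·230+173)/569⌉ − ⌈(81·230+173)/569⌉ = ⌈19033/569⌉ − ⌈18803/569⌉ = 34 − 34 = 0
n=82: ⌈(83·230+173)/569⌉ − ⌈(82·230+173)/569⌉ = ⌈19263/569⌉ − ⌈19033/569⌉ = 34 − 34 = 0
n=83: ⌈(84·230+173)/569⌉ − ⌈(83·230+173)/569⌉ = ⌈19493/569⌉ − ⌈19263/569⌉ = 35 − 34 = 1
n=84: ⌈(85·230+173)/569⌉ − ⌈(84·230+173)/569⌉ = ⌈19723/569⌉ − ⌈19493/569⌉ = 35 − 35 = 0
n=85: ⌈(86·230+173)/569⌉ − ⌈(85·230+173)/569⌉ = ⌈19953/569⌉ − ⌈19723/569⌉ = 36 − 35 = 1
n=86: ⌈(87·230+173)/569⌉ − ⌈(86·230+173)/569⌉ = ⌈20183/569⌉ − ⌈19953/569⌉ = 36 − 36 = 0
n=87: ⌈(88·230+173)/569⌉ − ⌈(87·230+173)/569⌉ = ⌈20413/569⌉ − ⌈20183/569⌉ = 36 − 36 = 0
n=88: ⌈(89·230+173)/569⌉ − ⌈(88·230+173)/569⌉ = ⌈20643/569⌉ − ⌈20413/569⌉ = 37 − 36 = 1
n=89: ⌈(90·230+173)/569⌉ − ⌈(89·230+173)/569⌉ = ⌈20873/569⌉ − ⌈20643/569⌉ = 37 − 37 = 0
n=90: ⌈(91·230+173)/569⌉ − ⌈(90·230+173)/569⌉ = ⌈21103/569⌉ − ⌈20873/569⌉ = 38 − 37 = 1
n=91: ⌈(92·230+173)/569⌉ − ⌈(91·230+173)/569⌉ = ⌈21333/569⌉ − ⌈21103/569⌉ = 38 − 38 = 0
n=92: ⌈(93·230+173)/569⌉ − ⌈(92·230+173)/569⌉ = ⌈21563/569⌉ − ⌈21333/569⌉ = 38 − 38 = 0
n=93: ⌈(94·230+173)/569⌉ − ⌈(93·230+173)/569⌉ = ⌈21793/569⌉ − ⌈21563/569⌉ = 39 − 38 = 1
n=94: ⌈(95·230+173)/569⌉ − ⌈(94·230+173)/569⌉ = ⌈22023/569⌉ − ⌈21793/569⌉ = 39 − 39 = 0
n=95: ⌈(96·230+173)/569⌉ − ⌈(95·230+173)/569⌉ = ⌈22253/569⌉ − ⌈22023/569⌉ = 40 − 39 = 1
n=96: ⌈(97·230+173)/569⌉ − ⌈(96·230+173)/569⌉ = ⌈22483/569⌉ − ⌈22253/569⌉ = 40 − 40 = 0

0100101001010010100101010010100101001010010100101001010010100101001010100101001010010100101001010


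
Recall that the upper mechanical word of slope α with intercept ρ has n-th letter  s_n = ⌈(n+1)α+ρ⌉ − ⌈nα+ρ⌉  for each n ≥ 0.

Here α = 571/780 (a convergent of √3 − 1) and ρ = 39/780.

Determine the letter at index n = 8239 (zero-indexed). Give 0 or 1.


(n+1)α + ρ = (8240·571 + 39) / 780 = 4705079/780
nα + ρ     = (8239·571 + 39) / 780 = 4704508/780
⌈4705079/780⌉ = 6033,  ⌈4704508/780⌉ = 6032
s_{8239} = 6033 − 6032 = 1

1


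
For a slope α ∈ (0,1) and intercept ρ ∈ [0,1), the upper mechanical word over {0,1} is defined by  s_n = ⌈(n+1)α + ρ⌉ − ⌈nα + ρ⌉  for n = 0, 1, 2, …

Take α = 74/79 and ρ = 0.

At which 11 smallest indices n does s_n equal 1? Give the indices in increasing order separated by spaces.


n=0: ⌈74/79⌉−⌈0/79⌉ = 1−0 = 1  ← one
n=1: ⌈148/79⌉−⌈74/79⌉ = 2−1 = 1  ← one
n=2: ⌈222/79⌉−⌈148/79⌉ = 3−2 = 1  ← one
n=3: ⌈296/79⌉−⌈222/79⌉ = 4−3 = 1  ← one
n=4: ⌈370/79⌉−⌈296/79⌉ = 5−4 = 1  ← one
n=5: ⌈444/79⌉−⌈370/79⌉ = 6−5 = 1  ← one
n=6: ⌈518/79⌉−⌈444/79⌉ = 7−6 = 1  ← one
n=7: ⌈592/79⌉−⌈518/79⌉ = 8−7 = 1  ← one
n=8: ⌈666/79⌉−⌈592/79⌉ = 9−8 = 1  ← one
n=9: ⌈740/79⌉−⌈666/79⌉ = 10−9 = 1  ← one
n=10: ⌈814/79⌉−⌈740/79⌉ = 11−10 = 1  ← one
positions of the first 11 ones: 0 1 2 3 4 5 6 7 8 9 10

0 1 2 3 4 5 6 7 8 9 10


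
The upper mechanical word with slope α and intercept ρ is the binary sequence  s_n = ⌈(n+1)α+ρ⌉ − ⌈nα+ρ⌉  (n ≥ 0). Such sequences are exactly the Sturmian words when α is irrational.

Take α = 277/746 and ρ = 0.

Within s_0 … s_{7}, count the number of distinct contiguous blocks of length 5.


4

t_n = ⌈(n·277)/746⌉ for n = 0 … 8:
  n=0…8: ⌈0/746⌉=0 ⌈277/746⌉=1 ⌈554/746⌉=1 ⌈831/746⌉=2 ⌈1108/746⌉=2 ⌈1385/746⌉=2 ⌈1662/746⌉=3 ⌈1939/746⌉=3 ⌈2216/746⌉=3
s_n = t_(n+1) − t_n for n = 0 … 7 gives
prefix = 10100100
slide a length-5 window over [0..4] … [3..7] (4 windows); first occurrence of each distinct factor:
  [  0..  4] 10100
  [  1..  5] 01001
  [  2..  6] 10010
  [  3..  7] 00100
distinct factors: {00100, 01001, 10010, 10100}
count = 4  (Sturmian bound for length 5 is 6)


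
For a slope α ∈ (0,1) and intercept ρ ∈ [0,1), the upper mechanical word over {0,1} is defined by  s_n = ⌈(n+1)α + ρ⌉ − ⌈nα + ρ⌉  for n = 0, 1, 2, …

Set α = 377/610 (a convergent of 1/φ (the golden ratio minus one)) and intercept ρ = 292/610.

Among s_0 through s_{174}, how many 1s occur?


108

#1s = Σ_{n=0}^{174} s_n = Σ_{n=0}^{174} (⌈(n+1)α+ρ⌉ − ⌈nα+ρ⌉)
the sum telescopes: every ⌈nα+ρ⌉ with 0 < n < 175 appears once with + and once with −, leaving ⌈175α+ρ⌉ − ⌈0·α+ρ⌉
175α + ρ = (175·377 + 292) / 610 = 66267/610
ρ = 292/610
⌈66267/610⌉ = 109,  ⌈292/610⌉ = 1
#1s = 109 − 1 = 108


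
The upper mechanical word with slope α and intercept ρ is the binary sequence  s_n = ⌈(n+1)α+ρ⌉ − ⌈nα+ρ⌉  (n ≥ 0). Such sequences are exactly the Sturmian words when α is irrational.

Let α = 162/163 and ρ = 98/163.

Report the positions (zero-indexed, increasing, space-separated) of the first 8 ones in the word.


0 1 2 3 4 5 6 7

n=0: ⌈260/163⌉−⌈98/163⌉ = 2−1 = 1  ← one
n=1: ⌈422/163⌉−⌈260/163⌉ = 3−2 = 1  ← one
n=2: ⌈584/163⌉−⌈422/163⌉ = 4−3 = 1  ← one
n=3: ⌈746/163⌉−⌈584/163⌉ = 5−4 = 1  ← one
n=4: ⌈908/163⌉−⌈746/163⌉ = 6−5 = 1  ← one
n=5: ⌈1070/163⌉−⌈908/163⌉ = 7−6 = 1  ← one
n=6: ⌈1232/163⌉−⌈1070/163⌉ = 8−7 = 1  ← one
n=7: ⌈1394/163⌉−⌈1232/163⌉ = 9−8 = 1  ← one
positions of the first 8 ones: 0 1 2 3 4 5 6 7


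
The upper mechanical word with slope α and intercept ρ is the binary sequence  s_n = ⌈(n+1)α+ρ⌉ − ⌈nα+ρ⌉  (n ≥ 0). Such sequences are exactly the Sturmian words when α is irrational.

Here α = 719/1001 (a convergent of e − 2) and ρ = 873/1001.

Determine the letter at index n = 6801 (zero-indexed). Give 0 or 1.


1

(n+1)α + ρ = (6802·719 + 873) / 1001 = 4891511/1001
nα + ρ     = (6801·719 + 873) / 1001 = 4890792/1001
⌈4891511/1001⌉ = 4887,  ⌈4890792/1001⌉ = 4886
s_{6801} = 4887 − 4886 = 1


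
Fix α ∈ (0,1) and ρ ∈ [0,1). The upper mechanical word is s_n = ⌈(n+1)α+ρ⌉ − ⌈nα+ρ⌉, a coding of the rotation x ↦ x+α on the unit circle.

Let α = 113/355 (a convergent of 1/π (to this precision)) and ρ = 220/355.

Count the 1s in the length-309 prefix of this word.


98

#1s = Σ_{n=0}^{308} s_n = Σ_{n=0}^{308} (⌈(n+1)α+ρ⌉ − ⌈nα+ρ⌉)
the sum telescopes: every ⌈nα+ρ⌉ with 0 < n < 309 appears once with + and once with −, leaving ⌈309α+ρ⌉ − ⌈0·α+ρ⌉
309α + ρ = (309·113 + 220) / 355 = 35137/355
ρ = 220/355
⌈35137/355⌉ = 99,  ⌈220/355⌉ = 1
#1s = 99 − 1 = 98


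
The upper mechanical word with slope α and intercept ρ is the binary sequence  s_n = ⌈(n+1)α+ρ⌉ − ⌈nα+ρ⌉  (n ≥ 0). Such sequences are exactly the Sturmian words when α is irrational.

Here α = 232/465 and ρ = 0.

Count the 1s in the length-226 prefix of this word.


#1s = Σ_{n=0}^{225} s_n = Σ_{n=0}^{225} (⌈(n+1)α+ρ⌉ − ⌈nα+ρ⌉)
the sum telescopes: every ⌈nα+ρ⌉ with 0 < n < 226 appears once with + and once with −, leaving ⌈226α+ρ⌉ − ⌈0·α+ρ⌉
226α + ρ = (226·232) / 465 = 52432/465
ρ = 0/465
⌈52432/465⌉ = 113,  ⌈0/465⌉ = 0
#1s = 113 − 0 = 113

113


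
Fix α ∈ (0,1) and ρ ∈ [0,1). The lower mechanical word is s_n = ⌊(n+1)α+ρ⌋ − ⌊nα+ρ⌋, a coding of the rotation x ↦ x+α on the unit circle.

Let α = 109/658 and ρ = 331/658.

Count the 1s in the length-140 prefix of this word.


#1s = Σ_{n=0}^{139} s_n = Σ_{n=0}^{139} (⌊(n+1)α+ρ⌋ − ⌊nα+ρ⌋)
the sum telescopes: every ⌊nα+ρ⌋ with 0 < n < 140 appears once with + and once with −, leaving ⌊140α+ρ⌋ − ⌊0·α+ρ⌋
140α + ρ = (140·109 + 331) / 658 = 15591/658
ρ = 331/658
⌊15591/658⌋ = 23,  ⌊331/658⌋ = 0
#1s = 23 − 0 = 23

23


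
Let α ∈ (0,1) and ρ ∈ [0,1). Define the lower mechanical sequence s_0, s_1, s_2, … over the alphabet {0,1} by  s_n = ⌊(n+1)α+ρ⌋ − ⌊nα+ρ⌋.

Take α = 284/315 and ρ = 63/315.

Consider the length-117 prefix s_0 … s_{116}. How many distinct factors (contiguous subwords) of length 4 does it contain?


t_n = ⌊(n·284+63)/315⌋ for n = 0 … 117:
  n=0…9: ⌊63/315⌋=0 ⌊347/315⌋=1 ⌊631/315⌋=2 ⌊915/315⌋=2 ⌊1199/315⌋=3 ⌊1483/315⌋=4 ⌊1767/315⌋=5 ⌊2051/315⌋=6 ⌊2335/315⌋=7 ⌊2619/315⌋=8
  n=10…19: ⌊2903/315⌋=9 ⌊3187/315⌋=10 ⌊3471/315⌋=11 ⌊3755/315⌋=11 ⌊4039/315⌋=12 ⌊4323/315⌋=13 ⌊4607/315⌋=14 ⌊4891/315⌋=15 ⌊5175/315⌋=16 ⌊5459/315⌋=17
  n=20…29: ⌊5743/315⌋=18 ⌊6027/315⌋=19 ⌊6311/315⌋=20 ⌊6595/315⌋=20 ⌊6879/315⌋=21 ⌊7163/315⌋=22 ⌊7447/315⌋=23 ⌊7731/315⌋=24 ⌊8015/315⌋=25 ⌊8299/315⌋=26
  n=30…39: ⌊8583/315⌋=27 ⌊8867/315⌋=28 ⌊9151/315⌋=29 ⌊9435/315⌋=29 ⌊9719/315⌋=30 ⌊10003/315⌋=31 ⌊10287/315⌋=32 ⌊10571/315⌋=33 ⌊10855/315⌋=34 ⌊11139/315⌋=35
  n=40…49: ⌊11423/315⌋=36 ⌊11707/315⌋=37 ⌊11991/315⌋=38 ⌊12275/315⌋=38 ⌊12559/315⌋=39 ⌊12843/315⌋=40 ⌊13127/315⌋=41 ⌊13411/315⌋=42 ⌊13695/315⌋=43 ⌊13979/315⌋=44
  n=50…59: ⌊14263/315⌋=45 ⌊14547/315⌋=46 ⌊14831/315⌋=47 ⌊15115/315⌋=47 ⌊15399/315⌋=48 ⌊15683/315⌋=49 ⌊15967/315⌋=50 ⌊16251/315⌋=51 ⌊16535/315⌋=52 ⌊16819/315⌋=53
  n=60…69: ⌊17103/315⌋=54 ⌊17387/315⌋=55 ⌊17671/315⌋=56 ⌊17955/315⌋=57 ⌊18239/315⌋=57 ⌊18523/315⌋=58 ⌊18807/315⌋=59 ⌊19091/315⌋=60 ⌊19375/315⌋=61 ⌊19659/315⌋=62
  n=70…79: ⌊19943/315⌋=63 ⌊20227/315⌋=64 ⌊20511/315⌋=65 ⌊20795/315⌋=66 ⌊21079/315⌋=66 ⌊21363/315⌋=67 ⌊21647/315⌋=68 ⌊21931/315⌋=69 ⌊22215/315⌋=70 ⌊22499/315⌋=71
  n=80…89: ⌊22783/315⌋=72 ⌊23067/315⌋=73 ⌊23351/315⌋=74 ⌊23635/315⌋=75 ⌊23919/315⌋=75 ⌊24203/315⌋=76 ⌊24487/315⌋=77 ⌊24771/315⌋=78 ⌊25055/315⌋=79 ⌊25339/315⌋=80
  n=90…99: ⌊25623/315⌋=81 ⌊25907/315⌋=82 ⌊26191/315⌋=83 ⌊26475/315⌋=84 ⌊26759/315⌋=84 ⌊27043/315⌋=85 ⌊27327/315⌋=86 ⌊27611/315⌋=87 ⌊27895/315⌋=88 ⌊28179/315⌋=89
  n=100…109: ⌊28463/315⌋=90 ⌊28747/315⌋=91 ⌊29031/315⌋=92 ⌊29315/315⌋=93 ⌊29599/315⌋=93 ⌊29883/315⌋=94 ⌊30167/315⌋=95 ⌊30451/315⌋=96 ⌊30735/315⌋=97 ⌊31019/315⌋=98
  n=110…117: ⌊31303/315⌋=99 ⌊31587/315⌋=100 ⌊31871/315⌋=101 ⌊32155/315⌋=102 ⌊32439/315⌋=102 ⌊32723/315⌋=103 ⌊33007/315⌋=104 ⌊33291/315⌋=105
s_n = t_(n+1) − t_n for n = 0 … 116 gives
prefix = 110111111111011111111101111111110111111111011111111101111111111011111111101111111110111111111011111111101111111110111
slide a length-4 window over [0..3] … [113..116] (114 windows); first occurrence of each distinct factor:
  [  0..  3] 1101
  [  1..  4] 1011
  [  2..  5] 0111
  [  3..  6] 1111
  [  9.. 12] 1110
  (the other 109 windows repeat one of these)
distinct factors: {0111, 1011, 1101, 1110, 1111}
count = 5  (Sturmian bound for length 4 is 5)

5


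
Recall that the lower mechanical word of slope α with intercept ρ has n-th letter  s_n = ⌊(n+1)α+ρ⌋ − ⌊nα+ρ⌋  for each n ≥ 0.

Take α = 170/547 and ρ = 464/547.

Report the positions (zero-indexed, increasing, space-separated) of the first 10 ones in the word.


0 3 6 10 13 16 19 23 26 29

n=0: ⌊634/547⌋−⌊464/547⌋ = 1−0 = 1  ← one
n=1: ⌊804/547⌋−⌊634/547⌋ = 1−1 = 0
n=2: ⌊974/547⌋−⌊804/547⌋ = 1−1 = 0
n=3: ⌊1144/547⌋−⌊974/547⌋ = 2−1 = 1  ← one
n=4: ⌊1314/547⌋−⌊1144/547⌋ = 2−2 = 0
n=5: ⌊1484/547⌋−⌊1314/547⌋ = 2−2 = 0
n=6: ⌊1654/547⌋−⌊1484/547⌋ = 3−2 = 1  ← one
n=7: ⌊1824/547⌋−⌊1654/547⌋ = 3−3 = 0
n=8: ⌊1994/547⌋−⌊1824/547⌋ = 3−3 = 0
n=9: ⌊2164/547⌋−⌊1994/547⌋ = 3−3 = 0
n=10: ⌊2334/547⌋−⌊2164/547⌋ = 4−3 = 1  ← one
n=11: ⌊2504/547⌋−⌊2334/547⌋ = 4−4 = 0
n=12: ⌊2674/547⌋−⌊2504/547⌋ = 4−4 = 0
n=13: ⌊2844/547⌋−⌊2674/547⌋ = 5−4 = 1  ← one
n=14: ⌊3014/547⌋−⌊2844/547⌋ = 5−5 = 0
n=15: ⌊3184/547⌋−⌊3014/547⌋ = 5−5 = 0
n=16: ⌊3354/547⌋−⌊3184/547⌋ = 6−5 = 1  ← one
n=17: ⌊3524/547⌋−⌊3354/547⌋ = 6−6 = 0
n=18: ⌊3694/547⌋−⌊3524/547⌋ = 6−6 = 0
n=19: ⌊3864/547⌋−⌊3694/547⌋ = 7−6 = 1  ← one
n=20: ⌊4034/547⌋−⌊3864/547⌋ = 7−7 = 0
n=21: ⌊4204/547⌋−⌊4034/547⌋ = 7−7 = 0
n=22: ⌊4374/547⌋−⌊4204/547⌋ = 7−7 = 0
n=23: ⌊4544/547⌋−⌊4374/547⌋ = 8−7 = 1  ← one
n=24: ⌊4714/547⌋−⌊4544/547⌋ = 8−8 = 0
n=25: ⌊4884/547⌋−⌊4714/547⌋ = 8−8 = 0
n=26: ⌊5054/547⌋−⌊4884/547⌋ = 9−8 = 1  ← one
n=27: ⌊5224/547⌋−⌊5054/547⌋ = 9−9 = 0
n=28: ⌊5394/547⌋−⌊5224/547⌋ = 9−9 = 0
n=29: ⌊5564/547⌋−⌊5394/547⌋ = 10−9 = 1  ← one
positions of the first 10 ones: 0 3 6 10 13 16 19 23 26 29


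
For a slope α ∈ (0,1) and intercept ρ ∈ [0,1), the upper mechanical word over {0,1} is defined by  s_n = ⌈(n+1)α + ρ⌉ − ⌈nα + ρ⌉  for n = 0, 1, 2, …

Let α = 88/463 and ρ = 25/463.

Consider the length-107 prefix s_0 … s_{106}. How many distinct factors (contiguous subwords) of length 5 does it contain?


t_n = ⌈(n·88+25)/463⌉ for n = 0 … 107:
  n=0…9: ⌈25/463⌉=1 ⌈113/463⌉=1 ⌈201/463⌉=1 ⌈289/463⌉=1 ⌈377/463⌉=1 ⌈465/463⌉=2 ⌈553/463⌉=2 ⌈641/463⌉=2 ⌈729/463⌉=2 ⌈817/463⌉=2
  n=10…19: ⌈905/463⌉=2 ⌈993/463⌉=3 ⌈1081/463⌉=3 ⌈1169/463⌉=3 ⌈1257/463⌉=3 ⌈1345/463⌉=3 ⌈1433/463⌉=4 ⌈1521/463⌉=4 ⌈1609/463⌉=4 ⌈1697/463⌉=4
  n=20…29: ⌈1785/463⌉=4 ⌈1873/463⌉=5 ⌈1961/463⌉=5 ⌈2049/463⌉=5 ⌈2137/463⌉=5 ⌈2225/463⌉=5 ⌈2313/463⌉=5 ⌈2401/463⌉=6 ⌈2489/463⌉=6 ⌈2577/463⌉=6
  n=30…39: ⌈2665/463⌉=6 ⌈2753/463⌉=6 ⌈2841/463⌉=7 ⌈2929/463⌉=7 ⌈3017/463⌉=7 ⌈3105/463⌉=7 ⌈3193/463⌉=7 ⌈3281/463⌉=8 ⌈3369/463⌉=8 ⌈3457/463⌉=8
  n=40…49: ⌈3545/463⌉=8 ⌈3633/463⌉=8 ⌈3721/463⌉=9 ⌈3809/463⌉=9 ⌈3897/463⌉=9 ⌈3985/463⌉=9 ⌈4073/463⌉=9 ⌈4161/463⌉=9 ⌈4249/463⌉=10 ⌈4337/463⌉=10
  n=50…59: ⌈4425/463⌉=10 ⌈4513/463⌉=10 ⌈4601/463⌉=10 ⌈4689/463⌉=11 ⌈4777/463⌉=11 ⌈4865/463⌉=11 ⌈4953/463⌉=11 ⌈5041/463⌉=11 ⌈5129/463⌉=12 ⌈5217/463⌉=12
  n=60…69: ⌈5305/463⌉=12 ⌈5393/463⌉=12 ⌈5481/463⌉=12 ⌈5569/463⌉=13 ⌈5657/463⌉=13 ⌈5745/463⌉=13 ⌈5833/463⌉=13 ⌈5921/463⌉=13 ⌈6009/463⌉=13 ⌈6097/463⌉=14
  n=70…79: ⌈6185/463⌉=14 ⌈6273/463⌉=14 ⌈6361/463⌉=14 ⌈6449/463⌉=14 ⌈6537/463⌉=15 ⌈6625/463⌉=15 ⌈6713/463⌉=15 ⌈6801/463⌉=15 ⌈6889/463⌉=15 ⌈6977/463⌉=16
  n=80…89: ⌈7065/463⌉=16 ⌈7153/463⌉=16 ⌈7241/463⌉=16 ⌈7329/463⌉=16 ⌈7417/463⌉=17 ⌈7505/463⌉=17 ⌈7593/463⌉=17 ⌈7681/463⌉=17 ⌈7769/463⌉=17 ⌈7857/463⌉=17
  n=90…99: ⌈7945/463⌉=18 ⌈8033/463⌉=18 ⌈8121/463⌉=18 ⌈8209/463⌉=18 ⌈8297/463⌉=18 ⌈8385/463⌉=19 ⌈8473/463⌉=19 ⌈8561/463⌉=19 ⌈8649/463⌉=19 ⌈8737/463⌉=19
  n=100…107: ⌈8825/463⌉=20 ⌈8913/463⌉=20 ⌈9001/463⌉=20 ⌈9089/463⌉=20 ⌈9177/463⌉=20 ⌈9265/463⌉=21 ⌈9353/463⌉=21 ⌈9441/463⌉=21
s_n = t_(n+1) − t_n for n = 0 … 106 gives
prefix = 00001000001000010000100000100001000010000100000100001000010000100000100001000010000100000100001000010000100
slide a length-5 window over [0..4] … [102..106] (103 windows); first occurrence of each distinct factor:
  [  0..  4] 00001
  [  1..  5] 00010
  [  2..  6] 00100
  [  3..  7] 01000
  [  4..  8] 10000
  [  5..  9] 00000
  (the other 97 windows repeat one of these)
distinct factors: {00000, 00001, 00010, 00100, 01000, 10000}
count = 6  (Sturmian bound for length 5 is 6)

6


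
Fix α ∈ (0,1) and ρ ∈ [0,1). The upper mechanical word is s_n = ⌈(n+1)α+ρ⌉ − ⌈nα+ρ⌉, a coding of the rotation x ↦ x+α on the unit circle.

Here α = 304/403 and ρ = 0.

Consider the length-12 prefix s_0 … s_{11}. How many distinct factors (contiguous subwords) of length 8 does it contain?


5

t_n = ⌈(n·304)/403⌉ for n = 0 … 12:
  n=0…9: ⌈0/403⌉=0 ⌈304/403⌉=1 ⌈608/403⌉=2 ⌈912/403⌉=3 ⌈1216/403⌉=4 ⌈1520/403⌉=4 ⌈1824/403⌉=5 ⌈2128/403⌉=6 ⌈2432/403⌉=7 ⌈2736/403⌉=7
  n=10…12: ⌈3040/403⌉=8 ⌈3344/403⌉=9 ⌈3648/403⌉=10
s_n = t_(n+1) − t_n for n = 0 … 11 gives
prefix = 111101110111
slide a length-8 window over [0..7] … [4..11] (5 windows); first occurrence of each distinct factor:
  [  0..  7] 11110111
  [  1..  8] 11101110
  [  2..  9] 11011101
  [  3.. 10] 10111011
  [  4.. 11] 01110111
distinct factors: {01110111, 10111011, 11011101, 11101110, 11110111}
count = 5  (Sturmian bound for length 8 is 9)


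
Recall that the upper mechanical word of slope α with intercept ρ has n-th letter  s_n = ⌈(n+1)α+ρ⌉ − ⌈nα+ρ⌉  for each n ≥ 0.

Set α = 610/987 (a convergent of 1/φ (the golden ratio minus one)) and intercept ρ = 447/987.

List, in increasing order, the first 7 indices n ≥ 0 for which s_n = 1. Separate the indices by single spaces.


0 2 4 5 7 8 10

n=0: ⌈1057/987⌉−⌈447/987⌉ = 2−1 = 1  ← one
n=1: ⌈1667/987⌉−⌈1057/987⌉ = 2−2 = 0
n=2: ⌈2277/987⌉−⌈1667/987⌉ = 3−2 = 1  ← one
n=3: ⌈2887/987⌉−⌈2277/987⌉ = 3−3 = 0
n=4: ⌈3497/987⌉−⌈2887/987⌉ = 4−3 = 1  ← one
n=5: ⌈4107/987⌉−⌈3497/987⌉ = 5−4 = 1  ← one
n=6: ⌈4717/987⌉−⌈4107/987⌉ = 5−5 = 0
n=7: ⌈5327/987⌉−⌈4717/987⌉ = 6−5 = 1  ← one
n=8: ⌈5937/987⌉−⌈5327/987⌉ = 7−6 = 1  ← one
n=9: ⌈6547/987⌉−⌈5937/987⌉ = 7−7 = 0
n=10: ⌈7157/987⌉−⌈6547/987⌉ = 8−7 = 1  ← one
positions of the first 7 ones: 0 2 4 5 7 8 10


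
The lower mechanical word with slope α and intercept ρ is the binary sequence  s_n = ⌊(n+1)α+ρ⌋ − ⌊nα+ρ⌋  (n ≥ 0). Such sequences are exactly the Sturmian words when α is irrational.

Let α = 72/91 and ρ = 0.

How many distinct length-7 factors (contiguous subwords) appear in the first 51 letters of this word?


t_n = ⌊(n·72)/91⌋ for n = 0 … 51:
  n=0…9: ⌊0/91⌋=0 ⌊72/91⌋=0 ⌊144/91⌋=1 ⌊216/91⌋=2 ⌊288/91⌋=3 ⌊360/91⌋=3 ⌊432/91⌋=4 ⌊504/91⌋=5 ⌊576/91⌋=6 ⌊648/91⌋=7
  n=10…19: ⌊720/91⌋=7 ⌊792/91⌋=8 ⌊864/91⌋=9 ⌊936/91⌋=10 ⌊1008/91⌋=11 ⌊1080/91⌋=11 ⌊1152/91⌋=12 ⌊1224/91⌋=13 ⌊1296/91⌋=14 ⌊1368/91⌋=15
  n=20…29: ⌊1440/91⌋=15 ⌊1512/91⌋=16 ⌊1584/91⌋=17 ⌊1656/91⌋=18 ⌊1728/91⌋=18 ⌊1800/91⌋=19 ⌊1872/91⌋=20 ⌊1944/91⌋=21 ⌊2016/91⌋=22 ⌊2088/91⌋=22
  n=30…39: ⌊2160/91⌋=23 ⌊2232/91⌋=24 ⌊2304/91⌋=25 ⌊2376/91⌋=26 ⌊2448/91⌋=26 ⌊2520/91⌋=27 ⌊2592/91⌋=28 ⌊2664/91⌋=29 ⌊2736/91⌋=30 ⌊2808/91⌋=30
  n=40…49: ⌊2880/91⌋=31 ⌊2952/91⌋=32 ⌊3024/91⌋=33 ⌊3096/91⌋=34 ⌊3168/91⌋=34 ⌊3240/91⌋=35 ⌊3312/91⌋=36 ⌊3384/91⌋=37 ⌊3456/91⌋=37 ⌊3528/91⌋=38
  n=50…51: ⌊3600/91⌋=39 ⌊3672/91⌋=40
s_n = t_(n+1) − t_n for n = 0 … 50 gives
prefix = 011101111011110111101110111101111011110111101110111
slide a length-7 window over [0..6] … [44..50] (45 windows); first occurrence of each distinct factor:
  [  0..  6] 0111011
  [  1..  7] 1110111
  [  2..  8] 1101111
  [  3..  9] 1011110
  [  4.. 10] 0111101
  [  5.. 11] 1111011
  [ 17.. 23] 1101110
  [ 18.. 24] 1011101
  (the other 37 windows repeat one of these)
distinct factors: {0111011, 0111101, 1011101, 1011110, 1101110, 1101111, 1110111, 1111011}
count = 8  (Sturmian bound for length 7 is 8)

8


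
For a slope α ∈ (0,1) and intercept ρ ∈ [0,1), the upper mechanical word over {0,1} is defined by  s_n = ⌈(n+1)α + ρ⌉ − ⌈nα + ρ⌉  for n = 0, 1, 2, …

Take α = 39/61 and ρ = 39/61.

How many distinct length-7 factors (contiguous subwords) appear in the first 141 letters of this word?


t_n = ⌈(n·39+39)/61⌉ for n = 0 … 141:
  n=0…9: ⌈39/61⌉=1 ⌈78/61⌉=2 ⌈117/61⌉=2 ⌈156/61⌉=3 ⌈195/61⌉=4 ⌈234/61⌉=4 ⌈273/61⌉=5 ⌈312/61⌉=6 ⌈351/61⌉=6 ⌈390/61⌉=7
  n=10…19: ⌈429/61⌉=8 ⌈468/61⌉=8 ⌈507/61⌉=9 ⌈546/61⌉=9 ⌈585/61⌉=10 ⌈624/61⌉=11 ⌈663/61⌉=11 ⌈702/61⌉=12 ⌈741/61⌉=13 ⌈780/61⌉=13
  n=20…29: ⌈819/61⌉=14 ⌈858/61⌉=15 ⌈897/61⌉=15 ⌈936/61⌉=16 ⌈975/61⌉=16 ⌈1014/61⌉=17 ⌈1053/61⌉=18 ⌈1092/61⌉=18 ⌈1131/61⌉=19 ⌈1170/61⌉=20
  n=30…39: ⌈1209/61⌉=20 ⌈1248/61⌉=21 ⌈1287/61⌉=22 ⌈1326/61⌉=22 ⌈1365/61⌉=23 ⌈1404/61⌉=24 ⌈1443/61⌉=24 ⌈1482/61⌉=25 ⌈1521/61⌉=25 ⌈1560/61⌉=26
  n=40…49: ⌈1599/61⌉=27 ⌈1638/61⌉=27 ⌈1677/61⌉=28 ⌈1716/61⌉=29 ⌈1755/61⌉=29 ⌈1794/61⌉=30 ⌈1833/61⌉=31 ⌈1872/61⌉=31 ⌈1911/61⌉=32 ⌈1950/61⌉=32
  n=50…59: ⌈1989/61⌉=33 ⌈2028/61⌉=34 ⌈2067/61⌉=34 ⌈2106/61⌉=35 ⌈2145/61⌉=36 ⌈2184/61⌉=36 ⌈2223/61⌉=37 ⌈2262/61⌉=38 ⌈2301/61⌉=38 ⌈2340/61⌉=39
  n=60…69: ⌈2379/61⌉=39 ⌈2418/61⌉=40 ⌈2457/61⌉=41 ⌈2496/61⌉=41 ⌈2535/61⌉=42 ⌈2574/61⌉=43 ⌈2613/61⌉=43 ⌈2652/61⌉=44 ⌈2691/61⌉=45 ⌈2730/61⌉=45
  n=70…79: ⌈2769/61⌉=46 ⌈2808/61⌉=47 ⌈2847/61⌉=47 ⌈2886/61⌉=48 ⌈2925/61⌉=48 ⌈2964/61⌉=49 ⌈3003/61⌉=50 ⌈3042/61⌉=50 ⌈3081/61⌉=51 ⌈3120/61⌉=52
  n=80…89: ⌈3159/61⌉=52 ⌈3198/61⌉=53 ⌈3237/61⌉=54 ⌈3276/61⌉=54 ⌈3315/61⌉=55 ⌈3354/61⌉=55 ⌈3393/61⌉=56 ⌈3432/61⌉=57 ⌈3471/61⌉=57 ⌈3510/61⌉=58
  n=90…99: ⌈3549/61⌉=59 ⌈3588/61⌉=59 ⌈3627/61⌉=60 ⌈3666/61⌉=61 ⌈3705/61⌉=61 ⌈3744/61⌉=62 ⌈3783/61⌉=63 ⌈3822/61⌉=63 ⌈3861/61⌉=64 ⌈3900/61⌉=64
  n=100…109: ⌈3939/61⌉=65 ⌈3978/61⌉=66 ⌈4017/61⌉=66 ⌈4056/61⌉=67 ⌈4095/61⌉=68 ⌈4134/61⌉=68 ⌈4173/61⌉=69 ⌈4212/61⌉=70 ⌈4251/61⌉=70 ⌈4290/61⌉=71
  n=110…119: ⌈4329/61⌉=71 ⌈4368/61⌉=72 ⌈4407/61⌉=73 ⌈4446/61⌉=73 ⌈4485/61⌉=74 ⌈4524/61⌉=75 ⌈4563/61⌉=75 ⌈4602/61⌉=76 ⌈4641/61⌉=77 ⌈4680/61⌉=77
  n=120…129: ⌈4719/61⌉=78 ⌈4758/61⌉=78 ⌈4797/61⌉=79 ⌈4836/61⌉=80 ⌈4875/61⌉=80 ⌈4914/61⌉=81 ⌈4953/61⌉=82 ⌈4992/61⌉=82 ⌈5031/61⌉=83 ⌈5070/61⌉=84
  n=130…139: ⌈5109/61⌉=84 ⌈5148/61⌉=85 ⌈5187/61⌉=86 ⌈5226/61⌉=86 ⌈5265/61⌉=87 ⌈5304/61⌉=87 ⌈5343/61⌉=88 ⌈5382/61⌉=89 ⌈5421/61⌉=89 ⌈5460/61⌉=90
  n=140…141: ⌈5499/61⌉=91 ⌈5538/61⌉=91
s_n = t_(n+1) − t_n for n = 0 … 140 gives
prefix = 101101101101011011011010110110110110101101101101011011011010110110110110101101101101011011011011010110110110101101101101011011011011010110110
slide a length-7 window over [0..6] … [134..140] (135 windows); first occurrence of each distinct factor:
  [  0..  6] 1011011
  [  1..  7] 0110110
  [  2..  8] 1101101
  [  6.. 12] 1011010
  [  7.. 13] 0110101
  [  8.. 14] 1101011
  [  9.. 15] 1010110
  [ 10.. 16] 0101101
  (the other 127 windows repeat one of these)
distinct factors: {0101101, 0110101, 0110110, 1010110, 1011010, 1011011, 1101011, 1101101}
count = 8  (Sturmian bound for length 7 is 8)

8


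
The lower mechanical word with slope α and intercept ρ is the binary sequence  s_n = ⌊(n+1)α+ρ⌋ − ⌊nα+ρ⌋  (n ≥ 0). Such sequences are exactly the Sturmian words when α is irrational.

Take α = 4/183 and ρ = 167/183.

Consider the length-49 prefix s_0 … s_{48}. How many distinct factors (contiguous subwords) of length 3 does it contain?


4

t_n = ⌊(n·4+167)/183⌋ for n = 0 … 49:
  n=0…9: ⌊167/183⌋=0 ⌊171/183⌋=0 ⌊175/183⌋=0 ⌊179/183⌋=0 ⌊183/183⌋=1 ⌊187/183⌋=1 ⌊191/183⌋=1 ⌊195/183⌋=1 ⌊199/183⌋=1 ⌊203/183⌋=1
  n=10…19: ⌊207/183⌋=1 ⌊211/183⌋=1 ⌊215/183⌋=1 ⌊219/183⌋=1 ⌊223/183⌋=1 ⌊227/183⌋=1 ⌊231/183⌋=1 ⌊235/183⌋=1 ⌊239/183⌋=1 ⌊243/183⌋=1
  n=20…29: ⌊247/183⌋=1 ⌊251/183⌋=1 ⌊255/183⌋=1 ⌊259/183⌋=1 ⌊263/183⌋=1 ⌊267/183⌋=1 ⌊271/183⌋=1 ⌊275/183⌋=1 ⌊279/183⌋=1 ⌊283/183⌋=1
  n=30…39: ⌊287/183⌋=1 ⌊291/183⌋=1 ⌊295/183⌋=1 ⌊299/183⌋=1 ⌊303/183⌋=1 ⌊307/183⌋=1 ⌊311/183⌋=1 ⌊315/183⌋=1 ⌊319/183⌋=1 ⌊323/183⌋=1
  n=40…49: ⌊327/183⌋=1 ⌊331/183⌋=1 ⌊335/183⌋=1 ⌊339/183⌋=1 ⌊343/183⌋=1 ⌊347/183⌋=1 ⌊351/183⌋=1 ⌊355/183⌋=1 ⌊359/183⌋=1 ⌊363/183⌋=1
s_n = t_(n+1) − t_n for n = 0 … 48 gives
prefix = 0001000000000000000000000000000000000000000000000
slide a length-3 window over [0..2] … [46..48] (47 windows); first occurrence of each distinct factor:
  [  0..  2] 000
  [  1..  3] 001
  [  2..  4] 010
  [  3..  5] 100
  (the other 43 windows repeat one of these)
distinct factors: {000, 001, 010, 100}
count = 4  (Sturmian bound for length 3 is 4)


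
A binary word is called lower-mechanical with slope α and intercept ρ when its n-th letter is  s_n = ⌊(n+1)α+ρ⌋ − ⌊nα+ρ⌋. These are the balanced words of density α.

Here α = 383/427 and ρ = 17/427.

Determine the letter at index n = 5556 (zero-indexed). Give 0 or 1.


(n+1)α + ρ = (5557·383 + 17) / 427 = 2128348/427
nα + ρ     = (5556·383 + 17) / 427 = 2127965/427
⌊2128348/427⌋ = 4984,  ⌊2127965/427⌋ = 4983
s_{5556} = 4984 − 4983 = 1

1


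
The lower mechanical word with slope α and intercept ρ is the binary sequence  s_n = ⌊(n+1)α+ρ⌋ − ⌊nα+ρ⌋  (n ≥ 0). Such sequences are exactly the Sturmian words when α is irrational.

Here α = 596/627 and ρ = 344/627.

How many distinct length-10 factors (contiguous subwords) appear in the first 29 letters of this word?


11

t_n = ⌊(n·596+344)/627⌋ for n = 0 … 29:
  n=0…9: ⌊344/627⌋=0 ⌊940/627⌋=1 ⌊1536/627⌋=2 ⌊2132/627⌋=3 ⌊2728/627⌋=4 ⌊3324/627⌋=5 ⌊3920/627⌋=6 ⌊4516/627⌋=7 ⌊5112/627⌋=8 ⌊5708/627⌋=9
  n=10…19: ⌊6304/627⌋=10 ⌊6900/627⌋=11 ⌊7496/627⌋=11 ⌊8092/627⌋=12 ⌊8688/627⌋=13 ⌊9284/627⌋=14 ⌊9880/627⌋=15 ⌊10476/627⌋=16 ⌊11072/627⌋=17 ⌊11668/627⌋=18
  n=20…29: ⌊12264/627⌋=19 ⌊12860/627⌋=20 ⌊13456/627⌋=21 ⌊14052/627⌋=22 ⌊14648/627⌋=23 ⌊15244/627⌋=24 ⌊15840/627⌋=25 ⌊16436/627⌋=26 ⌊17032/627⌋=27 ⌊17628/627⌋=28
s_n = t_(n+1) − t_n for n = 0 … 28 gives
prefix = 11111111111011111111111111111
slide a length-10 window over [0..9] … [19..28] (20 windows); first occurrence of each distinct factor:
  [  0..  9] 1111111111
  [  2.. 11] 1111111110
  [  3.. 12] 1111111101
  [  4.. 13] 1111111011
  [  5.. 14] 1111110111
  [  6.. 15] 1111101111
  [  7.. 16] 1111011111
  [  8.. 17] 1110111111
  [  9.. 18] 1101111111
  [ 10.. 19] 1011111111
  [ 11.. 20] 0111111111
  (the other 9 windows repeat one of these)
distinct factors: {0111111111, 1011111111, 1101111111, 1110111111, 1111011111, 1111101111, 1111110111, 1111111011, 1111111101, 1111111110, 1111111111}
count = 11  (Sturmian bound for length 10 is 11)


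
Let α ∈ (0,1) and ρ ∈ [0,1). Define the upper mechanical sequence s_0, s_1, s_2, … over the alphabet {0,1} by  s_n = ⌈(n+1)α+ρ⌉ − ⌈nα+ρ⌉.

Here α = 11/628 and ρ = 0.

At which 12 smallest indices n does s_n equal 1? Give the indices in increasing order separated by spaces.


0 57 114 171 228 285 342 399 456 513 570 628

n=0: ⌈11/628⌉−⌈0/628⌉ = 1−0 = 1  ← one
n=1: ⌈22/628⌉−⌈11/628⌉ = 1−1 = 0
n=2: ⌈33/628⌉−⌈22/628⌉ = 1−1 = 0
  …
n=57: ⌈638/628⌉−⌈627/628⌉ = 2−1 = 1  ← one
n=58: ⌈649/628⌉−⌈638/628⌉ = 2−2 = 0
n=59: ⌈660/628⌉−⌈649/628⌉ = 2−2 = 0
  …
n=114: ⌈1265/628⌉−⌈1254/628⌉ = 3−2 = 1  ← one
n=115: ⌈1276/628⌉−⌈1265/628⌉ = 3−3 = 0
n=116: ⌈1287/628⌉−⌈1276/628⌉ = 3−3 = 0
  …
n=171: ⌈1892/628⌉−⌈1881/628⌉ = 4−3 = 1  ← one
n=172: ⌈1903/628⌉−⌈1892/628⌉ = 4−4 = 0
n=173: ⌈1914/628⌉−⌈1903/628⌉ = 4−4 = 0
  …
n=228: ⌈2519/628⌉−⌈2508/628⌉ = 5−4 = 1  ← one
n=229: ⌈2530/628⌉−⌈2519/628⌉ = 5−5 = 0
n=230: ⌈2541/628⌉−⌈2530/628⌉ = 5−5 = 0
  …
n=285: ⌈3146/628⌉−⌈3135/628⌉ = 6−5 = 1  ← one
n=286: ⌈3157/628⌉−⌈3146/628⌉ = 6−6 = 0
n=287: ⌈3168/628⌉−⌈3157/628⌉ = 6−6 = 0
  …
n=342: ⌈3773/628⌉−⌈3762/628⌉ = 7−6 = 1  ← one
n=343: ⌈3784/628⌉−⌈3773/628⌉ = 7−7 = 0
n=344: ⌈3795/628⌉−⌈3784/628⌉ = 7−7 = 0
  …
n=399: ⌈4400/628⌉−⌈4389/628⌉ = 8−7 = 1  ← one
n=400: ⌈4411/628⌉−⌈4400/628⌉ = 8−8 = 0
n=401: ⌈4422/628⌉−⌈4411/628⌉ = 8−8 = 0
  …
n=456: ⌈5027/628⌉−⌈5016/628⌉ = 9−8 = 1  ← one
n=457: ⌈5038/628⌉−⌈5027/628⌉ = 9−9 = 0
n=458: ⌈5049/628⌉−⌈5038/628⌉ = 9−9 = 0
  …
n=513: ⌈5654/628⌉−⌈5643/628⌉ = 10−9 = 1  ← one
n=514: ⌈5665/628⌉−⌈5654/628⌉ = 10−10 = 0
n=515: ⌈5676/628⌉−⌈5665/628⌉ = 10−10 = 0
  …
n=570: ⌈6281/628⌉−⌈6270/628⌉ = 11−10 = 1  ← one
n=571: ⌈6292/628⌉−⌈6281/628⌉ = 11−11 = 0
n=572: ⌈6303/628⌉−⌈6292/628⌉ = 11−11 = 0
  …
n=628: ⌈6919/628⌉−⌈6908/628⌉ = 12−11 = 1  ← one
positions of the first 12 ones: 0 57 114 171 228 285 342 399 456 513 570 628


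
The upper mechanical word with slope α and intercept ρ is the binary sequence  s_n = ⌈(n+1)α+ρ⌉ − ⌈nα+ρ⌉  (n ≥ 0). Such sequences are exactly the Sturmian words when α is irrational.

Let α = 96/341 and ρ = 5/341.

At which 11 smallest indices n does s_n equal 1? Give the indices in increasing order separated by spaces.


n=0: ⌈101/341⌉−⌈5/341⌉ = 1−1 = 0
n=1: ⌈197/341⌉−⌈101/341⌉ = 1−1 = 0
n=2: ⌈293/341⌉−⌈197/341⌉ = 1−1 = 0
n=3: ⌈389/341⌉−⌈293/341⌉ = 2−1 = 1  ← one
n=4: ⌈485/341⌉−⌈389/341⌉ = 2−2 = 0
n=5: ⌈581/341⌉−⌈485/341⌉ = 2−2 = 0
n=6: ⌈677/341⌉−⌈581/341⌉ = 2−2 = 0
n=7: ⌈773/341⌉−⌈677/341⌉ = 3−2 = 1  ← one
n=8: ⌈869/341⌉−⌈773/341⌉ = 3−3 = 0
n=9: ⌈965/341⌉−⌈869/341⌉ = 3−3 = 0
n=10: ⌈1061/341⌉−⌈965/341⌉ = 4−3 = 1  ← one
n=11: ⌈1157/341⌉−⌈1061/341⌉ = 4−4 = 0
n=12: ⌈1253/341⌉−⌈1157/341⌉ = 4−4 = 0
n=13: ⌈1349/341⌉−⌈1253/341⌉ = 4−4 = 0
n=14: ⌈1445/341⌉−⌈1349/341⌉ = 5−4 = 1  ← one
n=15: ⌈1541/341⌉−⌈1445/341⌉ = 5−5 = 0
n=16: ⌈1637/341⌉−⌈1541/341⌉ = 5−5 = 0
n=17: ⌈1733/341⌉−⌈1637/341⌉ = 6−5 = 1  ← one
n=18: ⌈1829/341⌉−⌈1733/341⌉ = 6−6 = 0
n=19: ⌈1925/341⌉−⌈1829/341⌉ = 6−6 = 0
n=20: ⌈2021/341⌉−⌈1925/341⌉ = 6−6 = 0
n=21: ⌈2117/341⌉−⌈2021/341⌉ = 7−6 = 1  ← one
n=22: ⌈2213/341⌉−⌈2117/341⌉ = 7−7 = 0
n=23: ⌈2309/341⌉−⌈2213/341⌉ = 7−7 = 0
n=24: ⌈2405/341⌉−⌈2309/341⌉ = 8−7 = 1  ← one
n=25: ⌈2501/341⌉−⌈2405/341⌉ = 8−8 = 0
n=26: ⌈2597/341⌉−⌈2501/341⌉ = 8−8 = 0
n=27: ⌈2693/341⌉−⌈2597/341⌉ = 8−8 = 0
n=28: ⌈2789/341⌉−⌈2693/341⌉ = 9−8 = 1  ← one
n=29: ⌈2885/341⌉−⌈2789/341⌉ = 9−9 = 0
n=30: ⌈2981/341⌉−⌈2885/341⌉ = 9−9 = 0
n=31: ⌈3077/341⌉−⌈2981/341⌉ = 10−9 = 1  ← one
n=32: ⌈3173/341⌉−⌈3077/341⌉ = 10−10 = 0
n=33: ⌈3269/341⌉−⌈3173/341⌉ = 10−10 = 0
n=34: ⌈3365/341⌉−⌈3269/341⌉ = 10−10 = 0
n=35: ⌈3461/341⌉−⌈3365/341⌉ = 11−10 = 1  ← one
n=36: ⌈3557/341⌉−⌈3461/341⌉ = 11−11 = 0
n=37: ⌈3653/341⌉−⌈3557/341⌉ = 11−11 = 0
n=38: ⌈3749/341⌉−⌈3653/341⌉ = 11−11 = 0
n=39: ⌈3845/341⌉−⌈3749/341⌉ = 12−11 = 1  ← one
positions of the first 11 ones: 3 7 10 14 17 21 24 28 31 35 39

3 7 10 14 17 21 24 28 31 35 39
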